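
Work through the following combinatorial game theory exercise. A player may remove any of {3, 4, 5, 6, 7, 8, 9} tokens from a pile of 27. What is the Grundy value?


The subtraction set is S = {3, 4, 5, 6, 7, 8, 9}.
G(k) = mex{ G(k - s) : s in S, s <= k }. We compute iteratively: G(0) = 0.
G(1) = mex({}) = 0
G(2) = mex({}) = 0
G(3) = mex({0}) = 1
G(4) = mex({0}) = 1
G(5) = mex({0}) = 1
G(6) = mex({0, 1}) = 2
G(7) = mex({0, 1}) = 2
G(8) = mex({0, 1}) = 2
G(9) = mex({0, 1, 2}) = 3
G(10) = mex({0, 1, 2}) = 3
G(11) = mex({0, 1, 2}) = 3
G(12) = mex({1, 2, 3}) = 0
G(13) = mex({1, 2, 3}) = 0
G(14) = mex({1, 2, 3}) = 0
G(15) = mex({0, 2, 3}) = 1
G(16) = mex({0, 2, 3}) = 1
G(17) = mex({0, 2, 3}) = 1
G(18) = mex({0, 1, 3}) = 2
G(19) = mex({0, 1, 3}) = 2
G(20) = mex({0, 1, 3}) = 2
Observe that G(12)..G(20) = 0, 0, 0, 1, 1, 1, 2, 2, 2 repeats G(0)..G(8) = 0, 0, 0, 1, 1, 1, 2, 2, 2.
For k >= max(S) = 9, G(k) is determined by the previous 9 values G(k-9)..G(k-1); a window of 9 consecutive values has recurred shifted by 12, so by induction G(k + 12) = G(k) for all k >= 0: the sequence is periodic from the start with period 12.
One period: G(0..11) = 0, 0, 0, 1, 1, 1, 2, 2, 2, 3, 3, 3.
27 mod 12 = 3, so G(27) = G(3) = 1.

1


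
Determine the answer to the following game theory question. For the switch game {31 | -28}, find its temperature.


The game is {31 | -28}, a switch {a | b} with numbers a > b.
Cooling {a | b} by t gives {a - t | b + t}, which stops being hot when a - t = b + t, i.e. at t = (a - b)/2. So the temperature of a switch is (a - b)/2.
Temperature = (Left option - Right option) / 2
= (31 - (-28)) / 2
= 59 / 2
= 59/2

59/2


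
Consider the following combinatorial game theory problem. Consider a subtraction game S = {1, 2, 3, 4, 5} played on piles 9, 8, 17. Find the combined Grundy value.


Subtraction set: {1, 2, 3, 4, 5}
For this subtraction set, G(n) = n mod 6 (period = max + 1 = 6).
Pile 1 (size 9): G(9) = 9 mod 6 = 3
Pile 2 (size 8): G(8) = 8 mod 6 = 2
Pile 3 (size 17): G(17) = 17 mod 6 = 5
Total Grundy value = XOR of all: 3 XOR 2 XOR 5 = 4

4


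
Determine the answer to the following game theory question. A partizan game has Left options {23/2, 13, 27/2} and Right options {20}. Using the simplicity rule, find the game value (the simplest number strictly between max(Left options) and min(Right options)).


Left options: {23/2, 13, 27/2}, max = 27/2
Right options: {20}, min = 20
All options are numbers and max(Left) < min(Right), so by the simplicity theorem the value is the simplest (earliest-born) number strictly between 27/2 and 20.
Integers 14 through 19 all lie strictly between 27/2 and 20.
Among integers, the simplest (lowest birthday = smallest |n|; 0 is born on day 0, +-n on day n) is 14.
No non-integer in the interval can be simpler: if x is a non-integer in the interval, then floor(x) or ceil(x) also lies in the interval (the interval contains an integer), and both are proper prefixes of x's sign expansion, i.e. born earlier. So the game value is 14.
Game value = 14

14


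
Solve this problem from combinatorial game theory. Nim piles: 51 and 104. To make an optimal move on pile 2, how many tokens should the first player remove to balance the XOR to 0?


Piles: 51 and 104
Current XOR: 51 XOR 104 = 91 (non-zero, so this is an N-position).
To make the XOR zero, we need to find a move that balances the piles.
For pile 2 (size 104): target = 104 XOR 91 = 51
We reduce pile 2 from 104 to 51.
Tokens removed: 104 - 51 = 53
Verification: 51 XOR 51 = 0

53


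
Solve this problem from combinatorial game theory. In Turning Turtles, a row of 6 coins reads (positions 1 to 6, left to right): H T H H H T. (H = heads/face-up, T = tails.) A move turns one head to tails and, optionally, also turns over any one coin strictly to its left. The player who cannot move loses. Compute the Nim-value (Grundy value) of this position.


Coins: H T H H H T
Key fact: a single head at position k behaves exactly like a Nim heap of size k (turning it to T and optionally flipping a coin at j < k corresponds to moving the heap from k to j, or to 0), and heads combine as a disjunctive sum (two heads at the same place would cancel, matching j XOR j = 0). So the Nim-value is the XOR of the 1-indexed positions of the heads.
Face-up positions (1-indexed): [1, 3, 4, 5]
XOR 0 with 1: 0 XOR 1 = 1
XOR 1 with 3: 1 XOR 3 = 2
XOR 2 with 4: 2 XOR 4 = 6
XOR 6 with 5: 6 XOR 5 = 3
Nim-value = 3

3


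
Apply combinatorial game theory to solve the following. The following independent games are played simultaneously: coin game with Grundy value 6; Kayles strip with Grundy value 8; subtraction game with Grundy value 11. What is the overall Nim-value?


By the Sprague-Grundy theorem, the Grundy value of a sum of games is the XOR of individual Grundy values.
coin game: Grundy value = 6. Running XOR: 0 XOR 6 = 6
Kayles strip: Grundy value = 8. Running XOR: 6 XOR 8 = 14
subtraction game: Grundy value = 11. Running XOR: 14 XOR 11 = 5
The combined Grundy value is 5.

5


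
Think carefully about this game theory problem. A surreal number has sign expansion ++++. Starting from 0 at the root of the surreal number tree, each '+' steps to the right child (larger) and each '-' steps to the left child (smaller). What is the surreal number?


Sign expansion: ++++
Rule: track bounds (lo, hi), initially (-inf, +inf). On '+', the current value becomes lo and we move to the simplest number in (value, hi): value + 1 if hi = +inf, otherwise the midpoint (value + hi)/2. On '-', the current value becomes hi and we move to value - 1 if lo = -inf, otherwise the midpoint (lo + value)/2.
Start at 0.
Step 1: sign = +, move right. Bounds: (0, +inf). Value = 1
Step 2: sign = +, move right. Bounds: (1, +inf). Value = 2
Step 3: sign = +, move right. Bounds: (2, +inf). Value = 3
Step 4: sign = +, move right. Bounds: (3, +inf). Value = 4
The surreal number with sign expansion ++++ is 4.

4


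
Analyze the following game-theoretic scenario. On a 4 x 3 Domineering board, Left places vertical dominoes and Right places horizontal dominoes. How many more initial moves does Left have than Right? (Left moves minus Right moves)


Board is 4 x 3 (rows x cols).
Left (vertical) placements: (rows-1) * cols = 3 * 3 = 9
Right (horizontal) placements: rows * (cols-1) = 4 * 2 = 8
Advantage = Left - Right = 9 - 8 = 1

1


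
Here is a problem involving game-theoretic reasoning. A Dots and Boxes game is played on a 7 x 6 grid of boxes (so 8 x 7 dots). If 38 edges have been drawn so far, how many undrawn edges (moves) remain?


Grid: 7 x 6 boxes, i.e. 8 rows and 7 columns of dots.
Horizontal edges: (rows + 1) * cols = 8 * 6 = 48
Vertical edges: rows * (cols + 1) = 7 * 7 = 49
Total edges: 48 + 49 = 97
Edges drawn: 38
Remaining: 97 - 38 = 59

59


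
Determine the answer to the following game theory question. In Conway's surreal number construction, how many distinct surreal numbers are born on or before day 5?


Day 0: {|} = 0 is born. Count = 1.
Day n: the number of surreal numbers born by day n is 2^(n+1) - 1.
By day 0: 2^1 - 1 = 1
By day 1: 2^2 - 1 = 3
By day 2: 2^3 - 1 = 7
By day 3: 2^4 - 1 = 15
By day 4: 2^5 - 1 = 31
By day 5: 2^6 - 1 = 63
By day 5: 63 surreal numbers.

63


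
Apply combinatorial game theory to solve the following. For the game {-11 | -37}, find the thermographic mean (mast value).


Game = {-11 | -37}, a switch {a | b} with numbers a > b.
Its thermograph has left wall a - t and right wall b + t, which meet at t = (a - b)/2, where both equal (a + b)/2. So the mast (mean value) is at (a + b)/2.
Mean = (-11 + (-37))/2 = -48/2 = -24

-24


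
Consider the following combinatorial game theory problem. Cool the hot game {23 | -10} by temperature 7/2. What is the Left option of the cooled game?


Original game: {23 | -10} (a switch {a | b} with a > b).
Cooling by t (for t below the temperature (a - b)/2 = 33/2) taxes each move by t: {a | b} cooled by t is {a - t | b + t}.
Cooling amount: t = 7/2
Cooled Left option: 23 - 7/2 = 39/2
Cooled Right option: -10 + 7/2 = -13/2
Cooled game: {39/2 | -13/2}
Left option = 39/2

39/2


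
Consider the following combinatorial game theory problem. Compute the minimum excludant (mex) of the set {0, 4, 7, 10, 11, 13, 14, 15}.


Set = {0, 4, 7, 10, 11, 13, 14, 15}
0 is in the set.
1 is NOT in the set. This is the mex.
mex = 1

1


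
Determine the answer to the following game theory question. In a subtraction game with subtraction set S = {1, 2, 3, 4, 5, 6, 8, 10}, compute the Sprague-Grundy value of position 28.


The subtraction set is S = {1, 2, 3, 4, 5, 6, 8, 10}.
G(k) = mex{ G(k - s) : s in S, s <= k }. We compute iteratively: G(0) = 0.
G(1) = mex({0}) = 1
G(2) = mex({0, 1}) = 2
G(3) = mex({0, 1, 2}) = 3
G(4) = mex({0, 1, 2, 3}) = 4
G(5) = mex({0, 1, 2, 3, 4}) = 5
G(6) = mex({0, 1, 2, 3, 4, 5}) = 6
G(7) = mex({1, 2, 3, 4, 5, 6}) = 0
G(8) = mex({0, 2, 3, 4, 5, 6}) = 1
G(9) = mex({0, 1, 3, 4, 5, 6}) = 2
G(10) = mex({0, 1, 2, 4, 5, 6}) = 3
G(11) = mex({0, 1, 2, 3, 5, 6}) = 4
G(12) = mex({0, 1, 2, 3, 4, 6}) = 5
G(13) = mex({0, 1, 2, 3, 4, 5}) = 6
G(14) = mex({1, 2, 3, 4, 5, 6}) = 0
G(15) = mex({0, 2, 3, 4, 5, 6}) = 1
G(16) = mex({0, 1, 3, 4, 5, 6}) = 2
Observe that G(7)..G(16) = 0, 1, 2, 3, 4, 5, 6, 0, 1, 2 repeats G(0)..G(9) = 0, 1, 2, 3, 4, 5, 6, 0, 1, 2.
For k >= max(S) = 10, G(k) is determined by the previous 10 values G(k-10)..G(k-1); a window of 10 consecutive values has recurred shifted by 7, so by induction G(k + 7) = G(k) for all k >= 0: the sequence is periodic from the start with period 7.
One period: G(0..6) = 0, 1, 2, 3, 4, 5, 6.
28 mod 7 = 0, so G(28) = G(0) = 0.

0


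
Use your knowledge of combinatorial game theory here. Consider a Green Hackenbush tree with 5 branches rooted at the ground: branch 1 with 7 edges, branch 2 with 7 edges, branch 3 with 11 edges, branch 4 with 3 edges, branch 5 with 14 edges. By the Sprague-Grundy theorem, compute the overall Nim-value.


The tree has 5 branches from the ground vertex.
In Green Hackenbush, the Nim-value of a simple path of length k is k.
Branch 1: length 7, Nim-value = 7
Branch 2: length 7, Nim-value = 7
Branch 3: length 11, Nim-value = 11
Branch 4: length 3, Nim-value = 3
Branch 5: length 14, Nim-value = 14
Total Nim-value = XOR of all branch values:
0 XOR 7 = 7
7 XOR 7 = 0
0 XOR 11 = 11
11 XOR 3 = 8
8 XOR 14 = 6
Nim-value of the tree = 6

6


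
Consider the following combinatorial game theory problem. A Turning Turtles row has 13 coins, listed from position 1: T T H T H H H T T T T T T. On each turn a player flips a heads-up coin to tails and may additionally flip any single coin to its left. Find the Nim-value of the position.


Coins: T T H T H H H T T T T T T
Key fact: a single head at position k behaves exactly like a Nim heap of size k (turning it to T and optionally flipping a coin at j < k corresponds to moving the heap from k to j, or to 0), and heads combine as a disjunctive sum (two heads at the same place would cancel, matching j XOR j = 0). So the Nim-value is the XOR of the 1-indexed positions of the heads.
Face-up positions (1-indexed): [3, 5, 6, 7]
XOR 0 with 3: 0 XOR 3 = 3
XOR 3 with 5: 3 XOR 5 = 6
XOR 6 with 6: 6 XOR 6 = 0
XOR 0 with 7: 0 XOR 7 = 7
Nim-value = 7

7


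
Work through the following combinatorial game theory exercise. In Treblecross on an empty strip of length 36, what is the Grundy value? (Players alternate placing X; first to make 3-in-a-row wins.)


Treblecross: place X on empty cells; 3-in-a-row wins.
Playing within two cells of an existing X lets the opponent win at once, so sensible play treats the cells i-2..i+2 around each X as dead. The player left with no safe cell loses, so this is a normal-play take-away game on strips of safe cells.
Placing X at cell i (0-indexed) of a strip of k safe cells leaves independent strips of sizes max(0, i-2) and max(0, k-i-3). Hence G(k) = mex{ G(max(0,i-2)) XOR G(max(0,k-i-3)) : 0 <= i < k }, with G(0) = 0.
G(1): splits (0,0):0^0=0 -> mex({0}) = 1
G(2): splits (0,0):0^0=0 -> mex({0}) = 1
G(3): splits (0,0):0^0=0 -> mex({0}) = 1
G(4): splits (0,1):0^1=1 (0,0):0^0=0 -> mex({0, 1}) = 2
G(5): splits (0,2):0^1=1 (0,1):0^1=1 (0,0):0^0=0 -> mex({0, 1}) = 2
G(6) = mex({1}) = 0
G(7) = mex({0, 1, 2}) = 3
G(8) = mex({0, 1, 2}) = 3
G(9) = mex({0, 2}) = 1
G(10) = mex({0, 2, 3}) = 1
G(11) = mex({0, 3}) = 1
G(12) = mex({1, 3}) = 0
G(13) = mex({0, 1, 2, 3}) = 4
G(14) = mex({0, 1, 2}) = 3
G(15) = mex({0, 1, 2}) = 3
G(16) = mex({0, 1, 2, 4}) = 3
G(17) = mex({0, 1, 3, 4}) = 2
G(18) = mex({0, 1, 3, 4}) = 2
G(19) = mex({0, 1, 3, 5}) = 2
G(20) = mex({0, 1, 2, 3, 5}) = 4
G(21) = mex({0, 1, 2, 3, 5}) = 4
G(22) = mex({1, 2, 6}) = 0
G(23) = mex({0, 1, 2, 3, 4, 6}) = 5
G(24) = mex({0, 1, 2, 3, 4}) = 5
G(25) = mex({0, 1, 3, 4, 7}) = 2
G(26) = mex({0, 1, 3, 4, 5, 7}) = 2
G(27) = mex({0, 1, 3, 5}) = 2
G(28) = mex({0, 1, 2, 5}) = 3
G(29) = mex({0, 1, 2, 4, 5, 6}) = 3
G(30) = mex({1, 2, 4, 6}) = 0
G(31) = mex({0, 1, 2, 3, 4, 6}) = 5
G(32) = mex({1, 2, 3, 4, 7}) = 0
G(33) = mex({0, 3, 7}) = 1
G(34) = mex({0, 2, 3, 5, 7}) = 1
G(35) = mex({0, 2, 3, 5, 6}) = 1
G(36) = mex({0, 1, 2, 5, 6}) = 3
Therefore G(36) = 3.

3


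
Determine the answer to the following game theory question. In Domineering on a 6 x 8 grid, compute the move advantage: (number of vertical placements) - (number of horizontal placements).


Board is 6 x 8 (rows x cols).
Left (vertical) placements: (rows-1) * cols = 5 * 8 = 40
Right (horizontal) placements: rows * (cols-1) = 6 * 7 = 42
Advantage = Left - Right = 40 - 42 = -2

-2


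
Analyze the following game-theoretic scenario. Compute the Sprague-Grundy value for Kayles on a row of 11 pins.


Kayles: a move removes 1 or 2 adjacent pins from a contiguous row.
Removing pins from a row of k leaves two independent rows (a, b) with a + b = k - 1 (one pin) or a + b = k - 2 (two pins); an end removal gives a = 0.
By Sprague-Grundy, G(k) = mex{ G(a) XOR G(b) } over all these splits. G(0) = 0.
G(1): splits (0,0):0^0=0 -> mex({0}) = 1
G(2): splits (0,1):0^1=1 (0,0):0^0=0 -> mex({0, 1}) = 2
G(3): splits (0,2):0^2=2 (1,1):1^1=0 (0,1):0^1=1 -> mex({0, 1, 2}) = 3
G(4): splits (0,3):0^3=3 (1,2):1^2=3 (0,2):0^2=2 (1,1):1^1=0 -> mex({0, 2, 3}) = 1
G(5): splits (0,4):0^1=1 (1,3):1^3=2 (2,2):2^2=0 (0,3):0^3=3 (1,2):1^2=3 -> mex({0, 1, 2, 3}) = 4
G(6) = mex({0, 1, 2, 4}) = 3
G(7) = mex({0, 1, 3, 4, 5}) = 2
G(8) = mex({0, 2, 3, 5, 6}) = 1
G(9) = mex({0, 1, 2, 3, 6, 7}) = 4
G(10) = mex({0, 1, 3, 4, 5, 7}) = 2
G(11) = mex({0, 1, 2, 3, 4, 5}) = 6
Therefore G(11) = 6.

6


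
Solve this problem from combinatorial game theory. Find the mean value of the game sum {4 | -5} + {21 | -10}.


G1 = {4 | -5}, G2 = {21 | -10}
Each is a switch {a | b} with numbers a > b; its mean value is (a + b)/2, and mean value is additive over game sums: m(G1 + G2) = m(G1) + m(G2).
Mean of G1 = (4 + (-5))/2 = -1/2 = -1/2
Mean of G2 = (21 + (-10))/2 = 11/2 = 11/2
Mean of G1 + G2 = -1/2 + 11/2 = 5

5


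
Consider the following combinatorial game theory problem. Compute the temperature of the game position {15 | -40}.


The game is {15 | -40}, a switch {a | b} with numbers a > b.
Cooling {a | b} by t gives {a - t | b + t}, which stops being hot when a - t = b + t, i.e. at t = (a - b)/2. So the temperature of a switch is (a - b)/2.
Temperature = (Left option - Right option) / 2
= (15 - (-40)) / 2
= 55 / 2
= 55/2

55/2


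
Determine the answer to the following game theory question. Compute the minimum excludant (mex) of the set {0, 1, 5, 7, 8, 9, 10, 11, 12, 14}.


Set = {0, 1, 5, 7, 8, 9, 10, 11, 12, 14}
0 is in the set.
1 is in the set.
2 is NOT in the set. This is the mex.
mex = 2

2


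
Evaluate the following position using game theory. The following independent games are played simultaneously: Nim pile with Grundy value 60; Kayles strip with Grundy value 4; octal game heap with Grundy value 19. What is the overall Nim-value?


By the Sprague-Grundy theorem, the Grundy value of a sum of games is the XOR of individual Grundy values.
Nim pile: Grundy value = 60. Running XOR: 0 XOR 60 = 60
Kayles strip: Grundy value = 4. Running XOR: 60 XOR 4 = 56
octal game heap: Grundy value = 19. Running XOR: 56 XOR 19 = 43
The combined Grundy value is 43.

43


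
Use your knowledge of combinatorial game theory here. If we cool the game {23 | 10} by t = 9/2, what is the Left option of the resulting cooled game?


Original game: {23 | 10} (a switch {a | b} with a > b).
Cooling by t (for t below the temperature (a - b)/2 = 13/2) taxes each move by t: {a | b} cooled by t is {a - t | b + t}.
Cooling amount: t = 9/2
Cooled Left option: 23 - 9/2 = 37/2
Cooled Right option: 10 + 9/2 = 29/2
Cooled game: {37/2 | 29/2}
Left option = 37/2

37/2


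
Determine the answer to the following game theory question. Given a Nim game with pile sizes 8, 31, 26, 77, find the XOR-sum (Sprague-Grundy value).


We need the XOR (exclusive or) of all pile sizes.
After XOR-ing pile 1 (size 8): 0 XOR 8 = 8
After XOR-ing pile 2 (size 31): 8 XOR 31 = 23
After XOR-ing pile 3 (size 26): 23 XOR 26 = 13
After XOR-ing pile 4 (size 77): 13 XOR 77 = 64
The Nim-value of this position is 64.

64


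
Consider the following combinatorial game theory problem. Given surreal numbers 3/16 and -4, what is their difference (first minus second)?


x = 3/16, y = -4
Converting to common denominator: 16
x = 3/16, y = -64/16
x - y = 3/16 - -4 = 67/16

67/16


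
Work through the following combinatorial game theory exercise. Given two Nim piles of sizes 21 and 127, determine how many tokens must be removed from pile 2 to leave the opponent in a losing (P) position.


Piles: 21 and 127
Current XOR: 21 XOR 127 = 106 (non-zero, so this is an N-position).
To make the XOR zero, we need to find a move that balances the piles.
For pile 2 (size 127): target = 127 XOR 106 = 21
We reduce pile 2 from 127 to 21.
Tokens removed: 127 - 21 = 106
Verification: 21 XOR 21 = 0

106


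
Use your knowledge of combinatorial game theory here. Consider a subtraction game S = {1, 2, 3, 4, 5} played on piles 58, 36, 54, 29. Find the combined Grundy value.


Subtraction set: {1, 2, 3, 4, 5}
For this subtraction set, G(n) = n mod 6 (period = max + 1 = 6).
Pile 1 (size 58): G(58) = 58 mod 6 = 4
Pile 2 (size 36): G(36) = 36 mod 6 = 0
Pile 3 (size 54): G(54) = 54 mod 6 = 0
Pile 4 (size 29): G(29) = 29 mod 6 = 5
Total Grundy value = XOR of all: 4 XOR 0 XOR 0 XOR 5 = 1

1


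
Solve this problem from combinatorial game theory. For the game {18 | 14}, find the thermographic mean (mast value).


Game = {18 | 14}, a switch {a | b} with numbers a > b.
Its thermograph has left wall a - t and right wall b + t, which meet at t = (a - b)/2, where both equal (a + b)/2. So the mast (mean value) is at (a + b)/2.
Mean = (18 + (14))/2 = 32/2 = 16

16


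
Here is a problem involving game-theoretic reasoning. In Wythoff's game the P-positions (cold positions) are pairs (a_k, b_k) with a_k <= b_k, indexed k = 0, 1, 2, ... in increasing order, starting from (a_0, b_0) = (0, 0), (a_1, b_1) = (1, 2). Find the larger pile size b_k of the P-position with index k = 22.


By Wythoff's theorem, a_k = floor(k * phi) and b_k = floor(k * phi^2) = a_k + k, where phi = (1 + sqrt(5))/2 is the golden ratio.
phi = (1 + sqrt(5))/2 = 1.618034
phi^2 = phi + 1 = 2.618034
k = 22
k * phi^2 = 22 * 2.618034 = 57.596748
b_22 = floor(k * phi^2) = 57 (check: a_22 + k = 35 + 22 = 57)

57


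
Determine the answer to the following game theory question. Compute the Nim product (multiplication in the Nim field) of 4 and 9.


Nim multiplication is bilinear over XOR: (u XOR v) * w = (u*w) XOR (v*w).
So we split each operand into its bit components and XOR the pairwise Nim products.
4 = 4 (as XOR of powers of 2).
9 = 1 + 8 (as XOR of powers of 2).
Using the standard Nim-product table on single bits:
  2*2 = 3,   2*4 = 8,   2*8 = 12,
  4*4 = 6,   4*8 = 11,  8*8 = 13,
and  1*x = x (identity), k*l = l*k (commutative).
Pairwise Nim products:
  4 * 1 = 4
  4 * 8 = 11
XOR them: 4 XOR 11 = 15.
Result: 4 * 9 = 15 (in Nim).

15


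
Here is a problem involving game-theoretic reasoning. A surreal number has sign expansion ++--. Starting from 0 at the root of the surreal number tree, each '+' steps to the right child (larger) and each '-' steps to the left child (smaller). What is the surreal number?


Sign expansion: ++--
Rule: track bounds (lo, hi), initially (-inf, +inf). On '+', the current value becomes lo and we move to the simplest number in (value, hi): value + 1 if hi = +inf, otherwise the midpoint (value + hi)/2. On '-', the current value becomes hi and we move to value - 1 if lo = -inf, otherwise the midpoint (lo + value)/2.
Start at 0.
Step 1: sign = +, move right. Bounds: (0, +inf). Value = 1
Step 2: sign = +, move right. Bounds: (1, +inf). Value = 2
Step 3: sign = -, move left. Bounds: (1, 2). Value = 3/2
Step 4: sign = -, move left. Bounds: (1, 3/2). Value = 5/4
The surreal number with sign expansion ++-- is 5/4.

5/4


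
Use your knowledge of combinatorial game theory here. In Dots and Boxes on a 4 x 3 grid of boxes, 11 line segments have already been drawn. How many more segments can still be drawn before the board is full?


Grid: 4 x 3 boxes, i.e. 5 rows and 4 columns of dots.
Horizontal edges: (rows + 1) * cols = 5 * 3 = 15
Vertical edges: rows * (cols + 1) = 4 * 4 = 16
Total edges: 15 + 16 = 31
Edges drawn: 11
Remaining: 31 - 11 = 20

20


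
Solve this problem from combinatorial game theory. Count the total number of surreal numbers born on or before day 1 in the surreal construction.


Day 0: {|} = 0 is born. Count = 1.
Day n: the number of surreal numbers born by day n is 2^(n+1) - 1.
By day 0: 2^1 - 1 = 1
By day 1: 2^2 - 1 = 3
By day 1: 3 surreal numbers.

3


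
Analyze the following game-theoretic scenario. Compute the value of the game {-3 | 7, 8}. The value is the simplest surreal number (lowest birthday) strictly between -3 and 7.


Left options: {-3}, max = -3
Right options: {7, 8}, min = 7
All options are numbers and max(Left) < min(Right), so by the simplicity theorem the value is the simplest (earliest-born) number strictly between -3 and 7.
Integers -2 through 6 all lie strictly between -3 and 7.
Among integers, the simplest (lowest birthday = smallest |n|; 0 is born on day 0, +-n on day n) is 0.
No non-integer in the interval can be simpler: if x is a non-integer in the interval, then floor(x) or ceil(x) also lies in the interval (the interval contains an integer), and both are proper prefixes of x's sign expansion, i.e. born earlier. So the game value is 0.
Game value = 0

0


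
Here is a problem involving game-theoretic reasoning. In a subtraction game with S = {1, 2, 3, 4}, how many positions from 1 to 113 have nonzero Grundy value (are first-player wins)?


Subtraction set S = {1, 2, 3, 4}, so G(n) = n mod 5.
G(n) = 0 when n is a multiple of 5.
Multiples of 5 in [1, 113]: 22
N-positions (nonzero Grundy) = 113 - 22 = 91

91


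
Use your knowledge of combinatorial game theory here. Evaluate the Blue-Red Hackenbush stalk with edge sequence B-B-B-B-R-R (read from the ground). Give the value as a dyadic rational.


Edges (from ground): B-B-B-B-R-R
By Berlekamp's sign-expansion rule, a Blue-Red Hackenbush stalk has the value of the surreal number whose sign sequence is the edge sequence with B -> + and R -> -.
Sign sequence: ++++--
Trace the sign expansion in the surreal number tree, starting from 0:
Edge 1: B (sign +) -> bounds (0, +inf), value = 1
Edge 2: B (sign +) -> bounds (1, +inf), value = 2
Edge 3: B (sign +) -> bounds (2, +inf), value = 3
Edge 4: B (sign +) -> bounds (3, +inf), value = 4
Edge 5: R (sign -) -> bounds (3, 4), value = 7/2
Edge 6: R (sign -) -> bounds (3, 7/2), value = 13/4
Game value = 13/4

13/4


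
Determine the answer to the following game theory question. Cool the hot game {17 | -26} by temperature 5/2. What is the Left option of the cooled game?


Original game: {17 | -26} (a switch {a | b} with a > b).
Cooling by t (for t below the temperature (a - b)/2 = 43/2) taxes each move by t: {a | b} cooled by t is {a - t | b + t}.
Cooling amount: t = 5/2
Cooled Left option: 17 - 5/2 = 29/2
Cooled Right option: -26 + 5/2 = -47/2
Cooled game: {29/2 | -47/2}
Left option = 29/2

29/2


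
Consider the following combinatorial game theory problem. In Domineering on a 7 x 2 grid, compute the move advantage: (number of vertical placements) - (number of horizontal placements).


Board is 7 x 2 (rows x cols).
Left (vertical) placements: (rows-1) * cols = 6 * 2 = 12
Right (horizontal) placements: rows * (cols-1) = 7 * 1 = 7
Advantage = Left - Right = 12 - 7 = 5

5


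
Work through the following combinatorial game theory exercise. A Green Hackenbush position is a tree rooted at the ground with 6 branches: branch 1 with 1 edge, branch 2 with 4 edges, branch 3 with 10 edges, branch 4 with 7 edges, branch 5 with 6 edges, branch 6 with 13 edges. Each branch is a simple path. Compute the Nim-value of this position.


The tree has 6 branches from the ground vertex.
In Green Hackenbush, the Nim-value of a simple path of length k is k.
Branch 1: length 1, Nim-value = 1
Branch 2: length 4, Nim-value = 4
Branch 3: length 10, Nim-value = 10
Branch 4: length 7, Nim-value = 7
Branch 5: length 6, Nim-value = 6
Branch 6: length 13, Nim-value = 13
Total Nim-value = XOR of all branch values:
0 XOR 1 = 1
1 XOR 4 = 5
5 XOR 10 = 15
15 XOR 7 = 8
8 XOR 6 = 14
14 XOR 13 = 3
Nim-value of the tree = 3

3


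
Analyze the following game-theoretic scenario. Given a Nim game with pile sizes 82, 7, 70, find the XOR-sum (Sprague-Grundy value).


We need the XOR (exclusive or) of all pile sizes.
After XOR-ing pile 1 (size 82): 0 XOR 82 = 82
After XOR-ing pile 2 (size 7): 82 XOR 7 = 85
After XOR-ing pile 3 (size 70): 85 XOR 70 = 19
The Nim-value of this position is 19.

19


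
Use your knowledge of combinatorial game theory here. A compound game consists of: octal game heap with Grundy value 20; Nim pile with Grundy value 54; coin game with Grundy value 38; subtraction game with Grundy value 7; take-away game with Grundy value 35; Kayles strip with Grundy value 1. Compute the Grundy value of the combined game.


By the Sprague-Grundy theorem, the Grundy value of a sum of games is the XOR of individual Grundy values.
octal game heap: Grundy value = 20. Running XOR: 0 XOR 20 = 20
Nim pile: Grundy value = 54. Running XOR: 20 XOR 54 = 34
coin game: Grundy value = 38. Running XOR: 34 XOR 38 = 4
subtraction game: Grundy value = 7. Running XOR: 4 XOR 7 = 3
take-away game: Grundy value = 35. Running XOR: 3 XOR 35 = 32
Kayles strip: Grundy value = 1. Running XOR: 32 XOR 1 = 33
The combined Grundy value is 33.

33


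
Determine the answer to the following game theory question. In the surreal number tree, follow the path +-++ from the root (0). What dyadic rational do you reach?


Sign expansion: +-++
Rule: track bounds (lo, hi), initially (-inf, +inf). On '+', the current value becomes lo and we move to the simplest number in (value, hi): value + 1 if hi = +inf, otherwise the midpoint (value + hi)/2. On '-', the current value becomes hi and we move to value - 1 if lo = -inf, otherwise the midpoint (lo + value)/2.
Start at 0.
Step 1: sign = +, move right. Bounds: (0, +inf). Value = 1
Step 2: sign = -, move left. Bounds: (0, 1). Value = 1/2
Step 3: sign = +, move right. Bounds: (1/2, 1). Value = 3/4
Step 4: sign = +, move right. Bounds: (3/4, 1). Value = 7/8
The surreal number with sign expansion +-++ is 7/8.

7/8


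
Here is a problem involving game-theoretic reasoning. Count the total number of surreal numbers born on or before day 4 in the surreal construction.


Day 0: {|} = 0 is born. Count = 1.
Day n: the number of surreal numbers born by day n is 2^(n+1) - 1.
By day 0: 2^1 - 1 = 1
By day 1: 2^2 - 1 = 3
By day 2: 2^3 - 1 = 7
By day 3: 2^4 - 1 = 15
By day 4: 2^5 - 1 = 31
By day 4: 31 surreal numbers.

31


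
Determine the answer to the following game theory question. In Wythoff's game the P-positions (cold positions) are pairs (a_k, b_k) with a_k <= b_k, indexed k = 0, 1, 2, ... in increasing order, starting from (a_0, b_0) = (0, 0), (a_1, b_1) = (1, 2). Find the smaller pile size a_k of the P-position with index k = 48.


By Wythoff's theorem, a_k = floor(k * phi) and b_k = floor(k * phi^2) = a_k + k, where phi = (1 + sqrt(5))/2 is the golden ratio.
phi = (1 + sqrt(5))/2 = 1.618034
k = 48
k * phi = 48 * 1.618034 = 77.665631
a_48 = floor(k * phi) = 77

77


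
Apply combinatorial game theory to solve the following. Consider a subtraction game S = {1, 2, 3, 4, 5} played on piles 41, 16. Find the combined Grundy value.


Subtraction set: {1, 2, 3, 4, 5}
For this subtraction set, G(n) = n mod 6 (period = max + 1 = 6).
Pile 1 (size 41): G(41) = 41 mod 6 = 5
Pile 2 (size 16): G(16) = 16 mod 6 = 4
Total Grundy value = XOR of all: 5 XOR 4 = 1

1


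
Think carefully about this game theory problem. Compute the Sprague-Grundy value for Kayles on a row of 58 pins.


Kayles: a move removes 1 or 2 adjacent pins from a contiguous row.
Removing pins from a row of k leaves two independent rows (a, b) with a + b = k - 1 (one pin) or a + b = k - 2 (two pins); an end removal gives a = 0.
By Sprague-Grundy, G(k) = mex{ G(a) XOR G(b) } over all these splits. G(0) = 0.
G(1): splits (0,0):0^0=0 -> mex({0}) = 1
G(2): splits (0,1):0^1=1 (0,0):0^0=0 -> mex({0, 1}) = 2
G(3): splits (0,2):0^2=2 (1,1):1^1=0 (0,1):0^1=1 -> mex({0, 1, 2}) = 3
G(4): splits (0,3):0^3=3 (1,2):1^2=3 (0,2):0^2=2 (1,1):1^1=0 -> mex({0, 2, 3}) = 1
G(5): splits (0,4):0^1=1 (1,3):1^3=2 (2,2):2^2=0 (0,3):0^3=3 (1,2):1^2=3 -> mex({0, 1, 2, 3}) = 4
G(6) = mex({0, 1, 2, 4}) = 3
G(7) = mex({0, 1, 3, 4, 5}) = 2
G(8) = mex({0, 2, 3, 5, 6}) = 1
G(9) = mex({0, 1, 2, 3, 6, 7}) = 4
G(10) = mex({0, 1, 3, 4, 5, 7}) = 2
G(11) = mex({0, 1, 2, 3, 4, 5}) = 6
G(12) = mex({0, 1, 2, 3, 5, 6, 7}) = 4
G(13) = mex({0, 2, 3, 4, 6, 7}) = 1
G(14) = mex({0, 1, 4, 5, 6, 7}) = 2
G(15) = mex({0, 1, 2, 3, 4, 5, 6}) = 7
G(16) = mex({0, 2, 3, 5, 6, 7}) = 1
G(17) = mex({0, 1, 2, 3, 5, 6, 7}) = 4
G(18) = mex({0, 1, 2, 4, 5, 6}) = 3
G(19) = mex({0, 1, 3, 4, 5, 7}) = 2
G(20) = mex({0, 2, 3, 4, 5, 6, 7}) = 1
G(21) = mex({0, 1, 2, 3, 5, 6, 7}) = 4
G(22) = mex({0, 1, 2, 3, 4, 5, 7}) = 6
G(23) = mex({0, 1, 2, 3, 4, 5, 6}) = 7
G(24) = mex({0, 1, 2, 3, 5, 6, 7}) = 4
G(25) = mex({0, 2, 3, 4, 6, 7}) = 1
G(26) = mex({0, 1, 3, 4, 5, 6, 7}) = 2
G(27) = mex({0, 1, 2, 3, 4, 5, 6, 7}) = 8
G(28) = mex({0, 1, 2, 3, 4, 6, 7, 8}) = 5
G(29) = mex({0, 1, 2, 3, 5, 6, 7, 8, 9}) = 4
G(30) = mex({0, 1, 2, 3, 4, 5, 6, 9, 10}) = 7
G(31) = mex({0, 1, 3, 4, 5, 7, 10, 11}) = 2
G(32) = mex({0, 2, 3, 4, 5, 6, 7, 9, 11}) = 1
G(33) = mex({0, 1, 2, 3, 4, 5, 6, 7, 9, 12}) = 8
G(34) = mex({0, 1, 2, 3, 4, 5, 7, 8, 11, 12}) = 6
G(35) = mex({0, 1, 2, 3, 4, 5, 6, 8, 9, 10, 11}) = 7
G(36) = mex({0, 1, 2, 3, 5, 6, 7, 9, 10}) = 4
G(37) = mex({0, 2, 3, 4, 6, 7, 9, 10, 11, 12}) = 1
G(38) = mex({0, 1, 3, 4, 5, 6, 7, 9, 10, 11, 12}) = 2
G(39) = mex({0, 1, 2, 4, 5, 6, 7, 9, 10, 12, 14}) = 3
G(40) = mex({0, 2, 3, 4, 6, 7, 11, 12, 14}) = 1
G(41) = mex({0, 1, 2, 3, 5, 6, 7, 9, 10, 11, 12}) = 4
G(42) = mex({0, 1, 2, 3, 4, 5, 6, 9, 10}) = 7
G(43) = mex({0, 1, 3, 4, 5, 7, 9, 10, 12, 15}) = 2
G(44) = mex({0, 2, 3, 4, 5, 6, 7, 9, 10, 12, 15}) = 1
G(45) = mex({0, 1, 2, 3, 4, 5, 6, 7, 9, 10, 12, 14}) = 8
G(46) = mex({0, 1, 3, 4, 5, 7, 8, 11, 12, 14}) = 2
G(47) = mex({0, 1, 2, 3, 4, 5, 6, 8, 9, 10, 11, 12}) = 7
G(48) = mex({0, 1, 2, 3, 5, 6, 7, 9, 10}) = 4
G(49) = mex({0, 2, 3, 4, 6, 7, 9, 10, 11, 12, 15}) = 1
G(50) = mex({0, 1, 4, 5, 6, 7, 9, 11, 12, 14, 15}) = 2
G(51) = mex({0, 1, 2, 3, 4, 5, 6, 7, 9, 12, 14, 15}) = 8
G(52) = mex({0, 2, 3, 4, 5, 6, 7, 8, 11, 12, 15}) = 1
G(53) = mex({0, 1, 2, 3, 5, 6, 7, 8, 9, 10, 11, 12}) = 4
G(54) = mex({0, 1, 2, 3, 4, 5, 6, 9, 10}) = 7
G(55) = mex({0, 1, 3, 4, 5, 7, 9, 10, 11, 12}) = 2
G(56) = mex({0, 2, 3, 4, 5, 6, 7, 9, 10, 11, 12, 13, 14}) = 1
G(57) = mex({0, 1, 2, 3, 5, 6, 7, 9, 10, 12, 13, 14, 15}) = 4
G(58) = mex({0, 1, 3, 4, 5, 7, 11, 12, 14, 15}) = 2
Therefore G(58) = 2.

2


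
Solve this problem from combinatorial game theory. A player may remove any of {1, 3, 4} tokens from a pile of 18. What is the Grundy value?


The subtraction set is S = {1, 3, 4}.
G(k) = mex{ G(k - s) : s in S, s <= k }. We compute iteratively: G(0) = 0.
G(1) = mex({0}) = 1
G(2) = mex({1}) = 0
G(3) = mex({0}) = 1
G(4) = mex({0, 1}) = 2
G(5) = mex({0, 1, 2}) = 3
G(6) = mex({0, 1, 3}) = 2
G(7) = mex({1, 2}) = 0
G(8) = mex({0, 2, 3}) = 1
G(9) = mex({1, 2, 3}) = 0
G(10) = mex({0, 2}) = 1
Observe that G(7)..G(10) = 0, 1, 0, 1 repeats G(0)..G(3) = 0, 1, 0, 1.
For k >= max(S) = 4, G(k) is determined by the previous 4 values G(k-4)..G(k-1); a window of 4 consecutive values has recurred shifted by 7, so by induction G(k + 7) = G(k) for all k >= 0: the sequence is periodic from the start with period 7.
One period: G(0..6) = 0, 1, 0, 1, 2, 3, 2.
18 mod 7 = 4, so G(18) = G(4) = 2.

2


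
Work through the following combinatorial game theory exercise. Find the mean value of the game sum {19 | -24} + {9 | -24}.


G1 = {19 | -24}, G2 = {9 | -24}
Each is a switch {a | b} with numbers a > b; its mean value is (a + b)/2, and mean value is additive over game sums: m(G1 + G2) = m(G1) + m(G2).
Mean of G1 = (19 + (-24))/2 = -5/2 = -5/2
Mean of G2 = (9 + (-24))/2 = -15/2 = -15/2
Mean of G1 + G2 = -5/2 + -15/2 = -10

-10


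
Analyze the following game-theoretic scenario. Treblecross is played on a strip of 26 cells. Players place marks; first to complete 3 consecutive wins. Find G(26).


Treblecross: place X on empty cells; 3-in-a-row wins.
Playing within two cells of an existing X lets the opponent win at once, so sensible play treats the cells i-2..i+2 around each X as dead. The player left with no safe cell loses, so this is a normal-play take-away game on strips of safe cells.
Placing X at cell i (0-indexed) of a strip of k safe cells leaves independent strips of sizes max(0, i-2) and max(0, k-i-3). Hence G(k) = mex{ G(max(0,i-2)) XOR G(max(0,k-i-3)) : 0 <= i < k }, with G(0) = 0.
G(1): splits (0,0):0^0=0 -> mex({0}) = 1
G(2): splits (0,0):0^0=0 -> mex({0}) = 1
G(3): splits (0,0):0^0=0 -> mex({0}) = 1
G(4): splits (0,1):0^1=1 (0,0):0^0=0 -> mex({0, 1}) = 2
G(5): splits (0,2):0^1=1 (0,1):0^1=1 (0,0):0^0=0 -> mex({0, 1}) = 2
G(6) = mex({1}) = 0
G(7) = mex({0, 1, 2}) = 3
G(8) = mex({0, 1, 2}) = 3
G(9) = mex({0, 2}) = 1
G(10) = mex({0, 2, 3}) = 1
G(11) = mex({0, 3}) = 1
G(12) = mex({1, 3}) = 0
G(13) = mex({0, 1, 2, 3}) = 4
G(14) = mex({0, 1, 2}) = 3
G(15) = mex({0, 1, 2}) = 3
G(16) = mex({0, 1, 2, 4}) = 3
G(17) = mex({0, 1, 3, 4}) = 2
G(18) = mex({0, 1, 3, 4}) = 2
G(19) = mex({0, 1, 3, 5}) = 2
G(20) = mex({0, 1, 2, 3, 5}) = 4
G(21) = mex({0, 1, 2, 3, 5}) = 4
G(22) = mex({1, 2, 6}) = 0
G(23) = mex({0, 1, 2, 3, 4, 6}) = 5
G(24) = mex({0, 1, 2, 3, 4}) = 5
G(25) = mex({0, 1, 3, 4, 7}) = 2
G(26) = mex({0, 1, 3, 4, 5, 7}) = 2
Therefore G(26) = 2.

2


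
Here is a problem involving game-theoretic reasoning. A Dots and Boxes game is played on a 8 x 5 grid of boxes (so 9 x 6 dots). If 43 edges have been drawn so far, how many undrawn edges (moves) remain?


Grid: 8 x 5 boxes, i.e. 9 rows and 6 columns of dots.
Horizontal edges: (rows + 1) * cols = 9 * 5 = 45
Vertical edges: rows * (cols + 1) = 8 * 6 = 48
Total edges: 45 + 48 = 93
Edges drawn: 43
Remaining: 93 - 43 = 50

50


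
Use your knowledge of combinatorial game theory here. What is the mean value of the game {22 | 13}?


Game = {22 | 13}, a switch {a | b} with numbers a > b.
Its thermograph has left wall a - t and right wall b + t, which meet at t = (a - b)/2, where both equal (a + b)/2. So the mast (mean value) is at (a + b)/2.
Mean = (22 + (13))/2 = 35/2 = 35/2

35/2


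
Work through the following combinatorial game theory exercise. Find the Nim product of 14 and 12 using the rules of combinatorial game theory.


Nim multiplication is bilinear over XOR: (u XOR v) * w = (u*w) XOR (v*w).
So we split each operand into its bit components and XOR the pairwise Nim products.
14 = 2 + 4 + 8 (as XOR of powers of 2).
12 = 4 + 8 (as XOR of powers of 2).
Using the standard Nim-product table on single bits:
  2*2 = 3,   2*4 = 8,   2*8 = 12,
  4*4 = 6,   4*8 = 11,  8*8 = 13,
and  1*x = x (identity), k*l = l*k (commutative).
Pairwise Nim products:
  2 * 4 = 8
  2 * 8 = 12
  4 * 4 = 6
  4 * 8 = 11
  8 * 4 = 11
  8 * 8 = 13
XOR them: 8 XOR 12 XOR 6 XOR 11 XOR 11 XOR 13 = 15.
Result: 14 * 12 = 15 (in Nim).

15


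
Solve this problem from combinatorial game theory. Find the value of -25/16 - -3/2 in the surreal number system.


x = -25/16, y = -3/2
Converting to common denominator: 16
x = -25/16, y = -24/16
x - y = -25/16 - -3/2 = -1/16

-1/16


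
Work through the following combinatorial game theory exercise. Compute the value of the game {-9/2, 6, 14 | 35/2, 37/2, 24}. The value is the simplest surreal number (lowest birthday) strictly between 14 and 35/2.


Left options: {-9/2, 6, 14}, max = 14
Right options: {35/2, 37/2, 24}, min = 35/2
All options are numbers and max(Left) < min(Right), so by the simplicity theorem the value is the simplest (earliest-born) number strictly between 14 and 35/2.
Integers 15 through 17 all lie strictly between 14 and 35/2.
Among integers, the simplest (lowest birthday = smallest |n|; 0 is born on day 0, +-n on day n) is 15.
No non-integer in the interval can be simpler: if x is a non-integer in the interval, then floor(x) or ceil(x) also lies in the interval (the interval contains an integer), and both are proper prefixes of x's sign expansion, i.e. born earlier. So the game value is 15.
Game value = 15

15


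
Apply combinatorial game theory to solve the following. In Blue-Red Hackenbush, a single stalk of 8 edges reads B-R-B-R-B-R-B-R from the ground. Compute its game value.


Edges (from ground): B-R-B-R-B-R-B-R
By Berlekamp's sign-expansion rule, a Blue-Red Hackenbush stalk has the value of the surreal number whose sign sequence is the edge sequence with B -> + and R -> -.
Sign sequence: +-+-+-+-
Trace the sign expansion in the surreal number tree, starting from 0:
Edge 1: B (sign +) -> bounds (0, +inf), value = 1
Edge 2: R (sign -) -> bounds (0, 1), value = 1/2
Edge 3: B (sign +) -> bounds (1/2, 1), value = 3/4
Edge 4: R (sign -) -> bounds (1/2, 3/4), value = 5/8
Edge 5: B (sign +) -> bounds (5/8, 3/4), value = 11/16
Edge 6: R (sign -) -> bounds (5/8, 11/16), value = 21/32
Edge 7: B (sign +) -> bounds (21/32, 11/16), value = 43/64
Edge 8: R (sign -) -> bounds (21/32, 43/64), value = 85/128
Game value = 85/128

85/128


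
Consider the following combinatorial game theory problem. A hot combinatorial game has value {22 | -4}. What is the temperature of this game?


The game is {22 | -4}, a switch {a | b} with numbers a > b.
Cooling {a | b} by t gives {a - t | b + t}, which stops being hot when a - t = b + t, i.e. at t = (a - b)/2. So the temperature of a switch is (a - b)/2.
Temperature = (Left option - Right option) / 2
= (22 - (-4)) / 2
= 26 / 2
= 13

13


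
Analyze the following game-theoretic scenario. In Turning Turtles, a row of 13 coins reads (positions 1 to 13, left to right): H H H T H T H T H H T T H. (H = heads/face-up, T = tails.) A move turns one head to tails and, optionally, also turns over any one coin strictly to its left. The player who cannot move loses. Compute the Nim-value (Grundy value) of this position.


Coins: H H H T H T H T H H T T H
Key fact: a single head at position k behaves exactly like a Nim heap of size k (turning it to T and optionally flipping a coin at j < k corresponds to moving the heap from k to j, or to 0), and heads combine as a disjunctive sum (two heads at the same place would cancel, matching j XOR j = 0). So the Nim-value is the XOR of the 1-indexed positions of the heads.
Face-up positions (1-indexed): [1, 2, 3, 5, 7, 9, 10, 13]
XOR 0 with 1: 0 XOR 1 = 1
XOR 1 with 2: 1 XOR 2 = 3
XOR 3 with 3: 3 XOR 3 = 0
XOR 0 with 5: 0 XOR 5 = 5
XOR 5 with 7: 5 XOR 7 = 2
XOR 2 with 9: 2 XOR 9 = 11
XOR 11 with 10: 11 XOR 10 = 1
XOR 1 with 13: 1 XOR 13 = 12
Nim-value = 12

12


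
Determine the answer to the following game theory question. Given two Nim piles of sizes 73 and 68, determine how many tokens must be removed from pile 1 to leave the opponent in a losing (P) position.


Piles: 73 and 68
Current XOR: 73 XOR 68 = 13 (non-zero, so this is an N-position).
To make the XOR zero, we need to find a move that balances the piles.
For pile 1 (size 73): target = 73 XOR 13 = 68
We reduce pile 1 from 73 to 68.
Tokens removed: 73 - 68 = 5
Verification: 68 XOR 68 = 0

5
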